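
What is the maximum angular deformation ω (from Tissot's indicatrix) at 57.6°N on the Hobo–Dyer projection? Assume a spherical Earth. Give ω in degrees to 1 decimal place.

The Hobo–Dyer projection is cylindrical equal-area with φ₀ = 37.5°. Cylindrical equal-area (φ₀ = 37.5°): h = cos φ / cos 37.5° along meridians, k = cos 37.5° / cos φ along parallels; h·k = 1.
At 57.6°: h = 0.6754, k = 1.481; principal scales a = 1.481, b = 0.6754.
sin(ω/2) = (a − b)/(a + b) = 0.8052/2.156 = 0.3735, so ω = 2 arcsin(0.3735) ≈ 43.9°.

43.9°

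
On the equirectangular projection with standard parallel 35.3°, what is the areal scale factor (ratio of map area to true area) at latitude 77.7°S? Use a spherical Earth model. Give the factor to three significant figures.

The equidistant cylindrical projection with φ₀ = 35.3° has h = 1 (meridians true) and k = cos φ₀ / cos φ along parallels.
Areal scale = h·k = 1 × cos φ₀ / cos φ; at 77.7°, h = 1.000, k = 3.831, so h·k = 3.831.

3.83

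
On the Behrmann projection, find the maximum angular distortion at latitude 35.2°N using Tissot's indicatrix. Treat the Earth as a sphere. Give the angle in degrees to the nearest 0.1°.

6.7°

The Behrmann projection is cylindrical equal-area with φ₀ = 30°. For cylindrical equal-area with standard parallel φ₀, h = cos φ / cos φ₀ and k = cos φ₀ / cos φ, so h·k = 1.
At 35.2°: h = 0.9436, k = 1.060; principal scales a = 1.060, b = 0.9436.
sin(ω/2) = (a − b)/(a + b) = 0.1163/2.003 = 0.05803, so ω = 2 arcsin(0.05803) ≈ 6.7°.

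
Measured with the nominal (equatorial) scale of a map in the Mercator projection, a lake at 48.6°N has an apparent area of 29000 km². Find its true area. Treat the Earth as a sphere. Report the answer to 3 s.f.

For Mercator, h = k = sec φ (a conformal cylindrical projection has a single point scale, 1/cos φ).
Areal scale = k² = sec²φ = 1/cos²(48.6°) = 1/0.6613² = 2.287.
True area = apparent / (areal scale) = 29000 / 2.287 ≈ 12700 km².

12700 km²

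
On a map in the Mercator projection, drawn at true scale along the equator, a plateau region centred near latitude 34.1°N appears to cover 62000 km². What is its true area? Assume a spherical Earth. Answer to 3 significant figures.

42500 km²

For Mercator, h = k = sec φ (a conformal cylindrical projection has a single point scale, 1/cos φ).
Areal scale = k² = sec²φ = 1/cos²(34.1°) = 1/0.8281² = 1.458.
True area = apparent / (areal scale) = 62000 / 1.458 ≈ 42500 km².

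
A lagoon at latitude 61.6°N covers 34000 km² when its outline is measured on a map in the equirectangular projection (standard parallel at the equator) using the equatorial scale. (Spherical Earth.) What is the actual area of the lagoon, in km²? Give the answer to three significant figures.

16200 km²

For the equirectangular projection with φ₀ = 0 (plate carrée), h = 1 along meridians and k = sec φ along parallels.
Areal scale = h·k = 1 × sec φ; at 61.6°, h = 1.000, k = 2.103, so h·k = 2.103.
True area = apparent / (areal scale) = 34000 / 2.103 ≈ 16200 km².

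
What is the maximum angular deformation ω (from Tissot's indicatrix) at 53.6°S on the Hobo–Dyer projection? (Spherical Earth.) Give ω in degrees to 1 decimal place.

Hobo–Dyer is a cylindrical equal-area projection with standard parallels at ±37.5°. For cylindrical equal-area with standard parallel φ₀, h = cos φ / cos φ₀ and k = cos φ₀ / cos φ, so h·k = 1.
At 53.6°: h = 0.7480, k = 1.337; principal scales a = 1.337, b = 0.7480.
sin(ω/2) = (a − b)/(a + b) = 0.5889/2.085 = 0.2825, so ω = 2 arcsin(0.2825) ≈ 32.8°.

32.8°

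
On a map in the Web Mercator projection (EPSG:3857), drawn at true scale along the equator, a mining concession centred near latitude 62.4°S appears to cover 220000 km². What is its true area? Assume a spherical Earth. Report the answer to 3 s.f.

47200 km²

Mercator is conformal, so the point scale is isotropic: h = k = sec φ = 1/cos φ.
Areal scale = k² = sec²φ = 1/cos²(62.4°) = 1/0.4633² = 4.659.
True area = apparent / (areal scale) = 220000 / 4.659 ≈ 47200 km².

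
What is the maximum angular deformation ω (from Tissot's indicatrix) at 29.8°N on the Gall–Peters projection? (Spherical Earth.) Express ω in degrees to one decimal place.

23.3°

The Gall–Peters projection is cylindrical equal-area with φ₀ = 45°. A cylindrical equal-area projection with standard parallel φ₀ has meridian scale h = cos φ / cos φ₀ and parallel scale k = cos φ₀ / cos φ (so areas are preserved, h·k = 1).
At 29.8°: h = 1.227, k = 0.8149; principal scales a = 1.227, b = 0.8149.
sin(ω/2) = (a − b)/(a + b) = 0.4123/2.042 = 0.2019, so ω = 2 arcsin(0.2019) ≈ 23.3°.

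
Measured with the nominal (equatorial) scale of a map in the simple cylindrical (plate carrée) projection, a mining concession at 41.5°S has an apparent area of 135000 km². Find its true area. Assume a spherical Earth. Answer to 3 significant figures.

101000 km²

In the plate carrée (x = Rλ, y = Rφ), meridians are true-scale (h = 1) and parallels are stretched by k = sec φ.
Areal scale = h·k = 1 × sec φ; at 41.5°, h = 1.000, k = 1.335, so h·k = 1.335.
True area = apparent / (areal scale) = 135000 / 1.335 ≈ 101000 km².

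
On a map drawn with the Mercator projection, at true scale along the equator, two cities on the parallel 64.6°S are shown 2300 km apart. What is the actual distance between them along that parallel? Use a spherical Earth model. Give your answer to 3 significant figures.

Mercator is conformal, so the point scale is isotropic: h = k = sec φ = 1/cos φ.
Along the parallel at 64.6°, map distances are exaggerated by k = sec 64.6° = 2.331.
True distance = 2300 / 2.331 = 2300 × cos 64.6° ≈ 987 km.

987 km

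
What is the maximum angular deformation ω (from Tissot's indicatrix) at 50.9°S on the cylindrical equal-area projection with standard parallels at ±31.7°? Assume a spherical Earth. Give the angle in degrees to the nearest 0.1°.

For cylindrical equal-area with standard parallel φ₀, h = cos φ / cos φ₀ and k = cos φ₀ / cos φ, so h·k = 1.
At 50.9°: h = 0.7413, k = 1.349; principal scales a = 1.349, b = 0.7413.
sin(ω/2) = (a − b)/(a + b) = 0.6078/2.090 = 0.2908, so ω = 2 arcsin(0.2908) ≈ 33.8°.

33.8°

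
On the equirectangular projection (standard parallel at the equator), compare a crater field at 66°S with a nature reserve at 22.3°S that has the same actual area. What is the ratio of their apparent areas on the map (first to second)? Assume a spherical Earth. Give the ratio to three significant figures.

2.27

Plate carrée maps x = Rλ, y = Rφ. The meridian scale is h = 1 and the parallel scale is k = 1/cos φ = sec φ.
Areal scale at 66°: h·k = 1.000 × 2.459 = 2.459.
Areal scale at 22.3°: h·k = 1.000 × 1.081 = 1.081.
Ratio = 2.459/1.081 ≈ 2.27.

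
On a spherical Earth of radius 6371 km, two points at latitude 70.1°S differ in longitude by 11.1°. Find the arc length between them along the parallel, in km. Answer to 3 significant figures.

Arc length along a parallel = R cos φ · Δλ (with Δλ in radians).
= 6371 × cos 70.1° × (11.1° × π/180) = 6371 × 0.3404 × 0.1937 ≈ 420 km.

420 km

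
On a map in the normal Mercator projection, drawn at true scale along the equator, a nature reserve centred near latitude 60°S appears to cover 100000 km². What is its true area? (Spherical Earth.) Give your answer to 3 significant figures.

25000 km²

For Mercator, h = k = sec φ (a conformal cylindrical projection has a single point scale, 1/cos φ).
Areal scale = k² = sec²φ = 1/cos²(60°) = 1/0.5000² = 4.000.
True area = apparent / (areal scale) = 100000 / 4.000 ≈ 25000 km².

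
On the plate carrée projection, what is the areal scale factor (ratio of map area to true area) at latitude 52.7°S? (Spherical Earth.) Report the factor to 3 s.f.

Plate carrée maps x = Rλ, y = Rφ. The meridian scale is h = 1 and the parallel scale is k = 1/cos φ = sec φ.
Areal scale = h·k = 1 × sec φ; at 52.7°, h = 1.000, k = 1.650, so h·k = 1.650.

1.65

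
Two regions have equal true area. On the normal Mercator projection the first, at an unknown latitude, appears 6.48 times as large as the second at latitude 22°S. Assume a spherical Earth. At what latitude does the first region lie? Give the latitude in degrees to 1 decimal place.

For equal true areas on Mercator, apparent areas scale as sec²φ, so the ratio is cos²φ₂ / cos²φ₁.
cos²φ₂ / cos²φ₁ = 6.48  ⇒  cos φ₁ = cos 22° / √6.48 = 0.9272/2.546 = 0.3642.
φ₁ = arccos(0.3642) ≈ 68.6°.

68.6°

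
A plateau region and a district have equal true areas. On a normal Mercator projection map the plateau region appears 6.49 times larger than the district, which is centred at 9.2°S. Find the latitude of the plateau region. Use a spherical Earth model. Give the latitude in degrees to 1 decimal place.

67.2°

On Mercator, (apparent₁)/(apparent₂) = sec²φ₁ / sec²φ₂ when true areas are equal.
cos²φ₂ / cos²φ₁ = 6.49  ⇒  cos φ₁ = cos 9.2° / √6.49 = 0.9871/2.548 = 0.3875.
φ₁ = arccos(0.3875) ≈ 67.2°.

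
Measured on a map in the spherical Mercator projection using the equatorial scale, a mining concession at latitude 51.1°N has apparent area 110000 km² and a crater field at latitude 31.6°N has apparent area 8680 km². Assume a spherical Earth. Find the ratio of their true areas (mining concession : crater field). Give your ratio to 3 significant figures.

6.89

Mercator's areal exaggeration is sec²φ; hence true area = (apparent area) · cos²φ.
True area of mining concession: 110000 × cos²(51.1°) = 110000 × 0.3943 = 43380 km².
True area of crater field: 8680 × cos²(31.6°) = 8680 × 0.7254 = 6297 km².
Ratio = 43380 / 6297 ≈ 6.89.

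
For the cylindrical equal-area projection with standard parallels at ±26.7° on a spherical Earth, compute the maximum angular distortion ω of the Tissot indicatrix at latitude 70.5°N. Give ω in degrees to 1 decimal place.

98.0°

For cylindrical equal-area with standard parallel φ₀, h = cos φ / cos φ₀ and k = cos φ₀ / cos φ, so h·k = 1.
At 70.5°: h = 0.3736, k = 2.676; principal scales a = 2.676, b = 0.3736.
sin(ω/2) = (a − b)/(a + b) = 2.303/3.050 = 0.7550, so ω = 2 arcsin(0.7550) ≈ 98.0°.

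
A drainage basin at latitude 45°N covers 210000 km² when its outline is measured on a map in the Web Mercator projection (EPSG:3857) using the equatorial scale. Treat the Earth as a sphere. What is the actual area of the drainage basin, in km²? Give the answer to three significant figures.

105000 km²

Mercator is conformal, so the point scale is isotropic: h = k = sec φ = 1/cos φ.
Areal scale = k² = sec²φ = 1/cos²(45°) = 1/0.7071² = 2.000.
True area = apparent / (areal scale) = 210000 / 2.000 ≈ 105000 km².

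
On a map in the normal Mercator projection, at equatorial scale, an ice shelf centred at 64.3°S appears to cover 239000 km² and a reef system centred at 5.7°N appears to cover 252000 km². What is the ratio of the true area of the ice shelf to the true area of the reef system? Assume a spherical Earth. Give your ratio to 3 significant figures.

0.180

Since Mercator area scale is 1/cos²φ, the true area equals the apparent area multiplied by cos²φ.
True area of ice shelf: 239000 × cos²(64.3°) = 239000 × 0.1881 = 44950 km².
True area of reef system: 252000 × cos²(5.7°) = 252000 × 0.9901 = 249500 km².
Ratio = 44950 / 249500 ≈ 0.180.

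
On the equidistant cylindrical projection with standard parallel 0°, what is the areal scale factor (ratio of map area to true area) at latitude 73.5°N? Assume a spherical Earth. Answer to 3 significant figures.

3.52

Plate carrée maps x = Rλ, y = Rφ. The meridian scale is h = 1 and the parallel scale is k = 1/cos φ = sec φ.
Areal scale = h·k = 1 × sec φ; at 73.5°, h = 1.000, k = 3.521, so h·k = 3.521.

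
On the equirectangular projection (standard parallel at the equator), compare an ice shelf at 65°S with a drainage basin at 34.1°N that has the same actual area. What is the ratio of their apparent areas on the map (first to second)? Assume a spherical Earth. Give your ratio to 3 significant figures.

Plate carrée maps x = Rλ, y = Rφ. The meridian scale is h = 1 and the parallel scale is k = 1/cos φ = sec φ.
Areal scale at 65°: h·k = 1.000 × 2.366 = 2.366.
Areal scale at 34.1°: h·k = 1.000 × 1.208 = 1.208.
Ratio = 2.366/1.208 ≈ 1.96.

1.96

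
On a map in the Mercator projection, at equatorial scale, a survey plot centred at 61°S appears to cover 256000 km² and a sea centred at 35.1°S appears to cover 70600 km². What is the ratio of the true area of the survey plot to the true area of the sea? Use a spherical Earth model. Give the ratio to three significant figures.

Since Mercator area scale is 1/cos²φ, the true area equals the apparent area multiplied by cos²φ.
True area of survey plot: 256000 × cos²(61°) = 256000 × 0.2350 = 60170 km².
True area of sea: 70600 × cos²(35.1°) = 70600 × 0.6694 = 47260 km².
Ratio = 60170 / 47260 ≈ 1.27.

1.27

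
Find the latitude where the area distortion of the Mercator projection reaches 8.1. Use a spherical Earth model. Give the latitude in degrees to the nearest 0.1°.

Mercator areal scale is sec²φ.
sec²φ = 8.1  ⇒  cos²φ = 0.1235  ⇒  cos φ = 0.3514.
φ = arccos(0.3514) ≈ 69.4°.

69.4°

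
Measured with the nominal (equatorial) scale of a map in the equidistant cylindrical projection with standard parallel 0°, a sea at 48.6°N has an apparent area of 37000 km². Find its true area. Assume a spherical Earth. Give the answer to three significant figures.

24500 km²

For the equirectangular projection with φ₀ = 0 (plate carrée), h = 1 along meridians and k = sec φ along parallels.
Areal scale = h·k = 1 × sec φ; at 48.6°, h = 1.000, k = 1.512, so h·k = 1.512.
True area = apparent / (areal scale) = 37000 / 1.512 ≈ 24500 km².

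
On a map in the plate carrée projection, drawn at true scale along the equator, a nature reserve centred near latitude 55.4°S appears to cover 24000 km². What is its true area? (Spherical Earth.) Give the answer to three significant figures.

Plate carrée maps x = Rλ, y = Rφ. The meridian scale is h = 1 and the parallel scale is k = 1/cos φ = sec φ.
Areal scale = h·k = 1 × sec φ; at 55.4°, h = 1.000, k = 1.761, so h·k = 1.761.
True area = apparent / (areal scale) = 24000 / 1.761 ≈ 13600 km².

13600 km²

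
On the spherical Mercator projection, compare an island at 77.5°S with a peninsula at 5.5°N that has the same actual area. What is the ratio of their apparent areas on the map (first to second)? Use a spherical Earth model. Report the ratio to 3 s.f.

21.2

Mercator is conformal with k = sec φ, so areal scale = k² = sec²φ.
At 77.5°: sec²(77.5°) = 1/0.2164² = 21.35.
At 5.5°: sec²(5.5°) = 1/0.9954² = 1.009.
Ratio = 21.35/1.009 = cos²(5.5°)/cos²(77.5°) ≈ 21.2.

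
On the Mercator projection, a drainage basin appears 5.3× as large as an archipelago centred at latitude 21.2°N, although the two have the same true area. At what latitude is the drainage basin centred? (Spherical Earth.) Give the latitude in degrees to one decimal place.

66.1°

For equal true areas on Mercator, apparent areas scale as sec²φ, so the ratio is cos²φ₂ / cos²φ₁.
cos²φ₂ / cos²φ₁ = 5.3  ⇒  cos φ₁ = cos 21.2° / √5.3 = 0.9323/2.302 = 0.4050.
φ₁ = arccos(0.4050) ≈ 66.1°.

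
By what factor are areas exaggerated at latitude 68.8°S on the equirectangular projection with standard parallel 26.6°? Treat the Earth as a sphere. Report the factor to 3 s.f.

2.47

The equidistant cylindrical projection with φ₀ = 26.6° has h = 1 (meridians true) and k = cos φ₀ / cos φ along parallels.
Areal scale = h·k = 1 × cos φ₀ / cos φ; at 68.8°, h = 1.000, k = 2.473, so h·k = 2.473.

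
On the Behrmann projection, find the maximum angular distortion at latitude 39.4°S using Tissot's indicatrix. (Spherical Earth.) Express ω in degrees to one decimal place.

13.0°

Behrmann is a cylindrical equal-area projection with standard parallels at ±30°. For cylindrical equal-area with standard parallel φ₀, h = cos φ / cos φ₀ and k = cos φ₀ / cos φ, so h·k = 1.
At 39.4°: h = 0.8923, k = 1.121; principal scales a = 1.121, b = 0.8923.
sin(ω/2) = (a − b)/(a + b) = 0.2285/2.013 = 0.1135, so ω = 2 arcsin(0.1135) ≈ 13.0°.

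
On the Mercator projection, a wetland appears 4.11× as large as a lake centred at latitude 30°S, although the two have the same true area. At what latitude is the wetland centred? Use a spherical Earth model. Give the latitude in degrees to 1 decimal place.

64.7°

On Mercator, (apparent₁)/(apparent₂) = sec²φ₁ / sec²φ₂ when true areas are equal.
cos²φ₂ / cos²φ₁ = 4.11  ⇒  cos φ₁ = cos 30° / √4.11 = 0.8660/2.027 = 0.4272.
φ₁ = arccos(0.4272) ≈ 64.7°.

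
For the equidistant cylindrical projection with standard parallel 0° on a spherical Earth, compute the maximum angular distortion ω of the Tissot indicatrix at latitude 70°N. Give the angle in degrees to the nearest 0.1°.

58.7°

In the plate carrée (x = Rλ, y = Rφ), meridians are true-scale (h = 1) and parallels are stretched by k = sec φ.
At 70°: h = 1.000, k = 2.924; principal scales a = 2.924, b = 1.000.
sin(ω/2) = (a − b)/(a + b) = 1.924/3.924 = 0.4903, so ω = 2 arcsin(0.4903) ≈ 58.7°.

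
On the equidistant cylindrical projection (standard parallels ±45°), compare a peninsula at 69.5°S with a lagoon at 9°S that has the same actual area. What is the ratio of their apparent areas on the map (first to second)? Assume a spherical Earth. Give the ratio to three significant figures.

2.82

In the equirectangular projection with standard parallel φ₀ = 45° (x = Rλ cos φ₀, y = Rφ), meridians are true-scale (h = 1) and the parallel scale is k = cos φ₀ / cos φ.
Areal scale at 69.5°: h·k = 1.000 × 2.019 = 2.019.
Areal scale at 9°: h·k = 1.000 × 0.7159 = 0.7159.
Ratio = 2.019/0.7159 ≈ 2.82.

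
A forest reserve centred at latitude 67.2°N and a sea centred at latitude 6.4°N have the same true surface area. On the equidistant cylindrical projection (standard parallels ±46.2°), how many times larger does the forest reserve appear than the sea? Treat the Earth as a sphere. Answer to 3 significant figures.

2.56

In the equirectangular projection with standard parallel φ₀ = 46.2° (x = Rλ cos φ₀, y = Rφ), meridians are true-scale (h = 1) and the parallel scale is k = cos φ₀ / cos φ.
Areal scale at 67.2°: h·k = 1.000 × 1.786 = 1.786.
Areal scale at 6.4°: h·k = 1.000 × 0.6965 = 0.6965.
Ratio = 1.786/0.6965 ≈ 2.56.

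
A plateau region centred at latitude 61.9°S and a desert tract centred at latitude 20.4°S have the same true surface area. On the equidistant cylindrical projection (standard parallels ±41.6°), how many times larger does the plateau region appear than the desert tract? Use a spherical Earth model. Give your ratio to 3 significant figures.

The equidistant cylindrical projection with φ₀ = 41.6° has h = 1 (meridians true) and k = cos φ₀ / cos φ along parallels.
Areal scale at 61.9°: h·k = 1.000 × 1.588 = 1.588.
Areal scale at 20.4°: h·k = 1.000 × 0.7978 = 0.7978.
Ratio = 1.588/0.7978 ≈ 1.99.

1.99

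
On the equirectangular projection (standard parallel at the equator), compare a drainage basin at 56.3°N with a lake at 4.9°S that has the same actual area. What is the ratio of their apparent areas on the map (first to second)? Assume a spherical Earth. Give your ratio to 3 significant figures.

Plate carrée maps x = Rλ, y = Rφ. The meridian scale is h = 1 and the parallel scale is k = 1/cos φ = sec φ.
Areal scale at 56.3°: h·k = 1.000 × 1.802 = 1.802.
Areal scale at 4.9°: h·k = 1.000 × 1.004 = 1.004.
Ratio = 1.802/1.004 ≈ 1.80.

1.80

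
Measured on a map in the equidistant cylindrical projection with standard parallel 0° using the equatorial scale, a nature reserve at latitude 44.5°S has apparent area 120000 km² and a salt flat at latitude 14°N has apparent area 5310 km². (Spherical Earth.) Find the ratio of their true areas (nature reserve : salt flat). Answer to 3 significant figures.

16.6

Plate carrée has h = 1 and k = sec φ, giving areal scale sec φ; true area = (apparent area) · cos φ.
True area of nature reserve: 120000 × cos(44.5°) = 120000 × 0.7133 = 85590 km².
True area of salt flat: 5310 × cos(14°) = 5310 × 0.9703 = 5152 km².
Ratio = 85590 / 5152 ≈ 16.6.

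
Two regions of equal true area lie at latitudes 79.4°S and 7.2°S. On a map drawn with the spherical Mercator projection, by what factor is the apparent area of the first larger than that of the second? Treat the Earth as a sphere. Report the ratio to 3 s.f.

Mercator areal scale is sec²φ.
At 79.4°: sec²(79.4°) = 1/0.1840² = 29.55.
At 7.2°: sec²(7.2°) = 1/0.9921² = 1.016.
Ratio = 29.55/1.016 = cos²(7.2°)/cos²(79.4°) ≈ 29.1.

29.1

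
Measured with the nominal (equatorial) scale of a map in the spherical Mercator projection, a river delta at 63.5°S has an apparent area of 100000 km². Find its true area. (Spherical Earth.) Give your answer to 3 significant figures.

Mercator is conformal, so the point scale is isotropic: h = k = sec φ = 1/cos φ.
Areal scale = k² = sec²φ = 1/cos²(63.5°) = 1/0.4462² = 5.023.
True area = apparent / (areal scale) = 100000 / 5.023 ≈ 19900 km².

19900 km²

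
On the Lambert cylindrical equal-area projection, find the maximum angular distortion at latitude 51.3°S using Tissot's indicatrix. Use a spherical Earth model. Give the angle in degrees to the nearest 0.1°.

51.9°

The Lambert cylindrical equal-area projection is the cylindrical equal-area projection with its standard parallel at the equator (φ₀ = 0). Cylindrical equal-area (φ₀ = 0°): h = cos φ / cos 0° along meridians, k = cos 0° / cos φ along parallels; h·k = 1.
At 51.3°: h = 0.6252, k = 1.599; principal scales a = 1.599, b = 0.6252.
sin(ω/2) = (a − b)/(a + b) = 0.9741/2.225 = 0.4379, so ω = 2 arcsin(0.4379) ≈ 51.9°.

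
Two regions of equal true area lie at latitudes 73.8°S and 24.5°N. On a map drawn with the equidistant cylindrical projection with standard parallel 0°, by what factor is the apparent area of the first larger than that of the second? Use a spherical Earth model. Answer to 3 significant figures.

Plate carrée maps x = Rλ, y = Rφ. The meridian scale is h = 1 and the parallel scale is k = 1/cos φ = sec φ.
Areal scale at 73.8°: h·k = 1.000 × 3.584 = 3.584.
Areal scale at 24.5°: h·k = 1.000 × 1.099 = 1.099.
Ratio = 3.584/1.099 ≈ 3.26.

3.26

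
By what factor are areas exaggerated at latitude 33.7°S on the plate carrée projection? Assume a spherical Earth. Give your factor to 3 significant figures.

1.20

For the equirectangular projection with φ₀ = 0 (plate carrée), h = 1 along meridians and k = sec φ along parallels.
Areal scale = h·k = 1 × sec φ; at 33.7°, h = 1.000, k = 1.202, so h·k = 1.202.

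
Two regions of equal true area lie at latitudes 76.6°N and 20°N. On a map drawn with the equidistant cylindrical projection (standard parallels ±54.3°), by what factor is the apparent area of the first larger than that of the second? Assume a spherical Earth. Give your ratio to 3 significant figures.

The equidistant cylindrical projection with φ₀ = 54.3° has h = 1 (meridians true) and k = cos φ₀ / cos φ along parallels.
Areal scale at 76.6°: h·k = 1.000 × 2.518 = 2.518.
Areal scale at 20°: h·k = 1.000 × 0.6210 = 0.6210.
Ratio = 2.518/0.6210 ≈ 4.05.

4.05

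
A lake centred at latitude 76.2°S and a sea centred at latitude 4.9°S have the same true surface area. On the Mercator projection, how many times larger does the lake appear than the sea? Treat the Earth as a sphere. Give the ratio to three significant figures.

Mercator areal scale is sec²φ.
At 76.2°: sec²(76.2°) = 1/0.2385² = 17.58.
At 4.9°: sec²(4.9°) = 1/0.9963² = 1.007.
Ratio = 17.58/1.007 = cos²(4.9°)/cos²(76.2°) ≈ 17.4.

17.4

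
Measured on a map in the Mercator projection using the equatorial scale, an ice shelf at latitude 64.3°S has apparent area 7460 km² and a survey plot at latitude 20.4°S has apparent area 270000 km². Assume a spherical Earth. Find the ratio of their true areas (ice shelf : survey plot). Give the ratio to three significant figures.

0.00591

On Mercator the areal scale is sec²φ, so true area = apparent × cos²φ.
True area of ice shelf: 7460 × cos²(64.3°) = 7460 × 0.1881 = 1403 km².
True area of survey plot: 270000 × cos²(20.4°) = 270000 × 0.8785 = 237200 km².
Ratio = 1403 / 237200 ≈ 0.00591.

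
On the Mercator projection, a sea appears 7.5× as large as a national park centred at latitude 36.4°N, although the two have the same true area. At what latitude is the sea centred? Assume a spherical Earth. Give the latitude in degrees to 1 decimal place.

Mercator areal scale is sec²φ, so apparent-area ratio = sec²φ₁ / sec²φ₂ = cos²φ₂ / cos²φ₁.
cos²φ₂ / cos²φ₁ = 7.5  ⇒  cos φ₁ = cos 36.4° / √7.5 = 0.8049/2.739 = 0.2939.
φ₁ = arccos(0.2939) ≈ 72.9°.

72.9°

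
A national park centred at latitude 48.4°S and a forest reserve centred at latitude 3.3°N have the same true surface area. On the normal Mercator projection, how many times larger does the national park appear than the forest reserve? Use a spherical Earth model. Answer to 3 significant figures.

Mercator areal scale is sec²φ.
At 48.4°: sec²(48.4°) = 1/0.6639² = 2.269.
At 3.3°: sec²(3.3°) = 1/0.9983² = 1.003.
Ratio = 2.269/1.003 = cos²(3.3°)/cos²(48.4°) ≈ 2.26.

2.26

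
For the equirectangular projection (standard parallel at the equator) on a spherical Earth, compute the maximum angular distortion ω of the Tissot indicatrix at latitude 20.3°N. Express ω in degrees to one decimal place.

For the equirectangular projection with φ₀ = 0 (plate carrée), h = 1 along meridians and k = sec φ along parallels.
At 20.3°: h = 1.000, k = 1.066; principal scales a = 1.066, b = 1.000.
sin(ω/2) = (a − b)/(a + b) = 0.06622/2.066 = 0.03205, so ω = 2 arcsin(0.03205) ≈ 3.7°.

3.7°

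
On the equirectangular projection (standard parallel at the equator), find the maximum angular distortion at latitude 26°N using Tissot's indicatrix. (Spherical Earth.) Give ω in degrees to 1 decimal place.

6.1°

In the plate carrée (x = Rλ, y = Rφ), meridians are true-scale (h = 1) and parallels are stretched by k = sec φ.
At 26°: h = 1.000, k = 1.113; principal scales a = 1.113, b = 1.000.
sin(ω/2) = (a − b)/(a + b) = 0.1126/2.113 = 0.05330, so ω = 2 arcsin(0.05330) ≈ 6.1°.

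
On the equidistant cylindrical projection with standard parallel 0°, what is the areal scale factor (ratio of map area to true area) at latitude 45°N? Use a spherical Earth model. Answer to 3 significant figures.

For the equirectangular projection with φ₀ = 0 (plate carrée), h = 1 along meridians and k = sec φ along parallels.
Areal scale = h·k = 1 × sec φ; at 45°, h = 1.000, k = 1.414, so h·k = 1.414.

1.41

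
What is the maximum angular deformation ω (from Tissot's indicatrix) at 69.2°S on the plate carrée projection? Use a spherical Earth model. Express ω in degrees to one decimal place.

56.8°

Plate carrée maps x = Rλ, y = Rφ. The meridian scale is h = 1 and the parallel scale is k = 1/cos φ = sec φ.
At 69.2°: h = 1.000, k = 2.816; principal scales a = 2.816, b = 1.000.
sin(ω/2) = (a − b)/(a + b) = 1.816/3.816 = 0.4759, so ω = 2 arcsin(0.4759) ≈ 56.8°.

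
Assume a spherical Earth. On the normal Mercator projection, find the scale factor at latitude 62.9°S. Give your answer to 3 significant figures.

For Mercator, h = k = sec φ (a conformal cylindrical projection has a single point scale, 1/cos φ).
k = 1/cos 62.9° = 1/0.4555 = 2.195.

2.20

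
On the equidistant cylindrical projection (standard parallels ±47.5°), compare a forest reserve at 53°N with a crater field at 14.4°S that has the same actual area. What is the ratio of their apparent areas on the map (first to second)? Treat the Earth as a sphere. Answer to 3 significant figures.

1.61

In the equirectangular projection with standard parallel φ₀ = 47.5° (x = Rλ cos φ₀, y = Rφ), meridians are true-scale (h = 1) and the parallel scale is k = cos φ₀ / cos φ.
Areal scale at 53°: h·k = 1.000 × 1.123 = 1.123.
Areal scale at 14.4°: h·k = 1.000 × 0.6975 = 0.6975.
Ratio = 1.123/0.6975 ≈ 1.61.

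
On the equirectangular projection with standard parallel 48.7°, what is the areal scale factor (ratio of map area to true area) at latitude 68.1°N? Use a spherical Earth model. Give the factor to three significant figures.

1.77

The equidistant cylindrical projection with φ₀ = 48.7° has h = 1 (meridians true) and k = cos φ₀ / cos φ along parallels.
Areal scale = h·k = 1 × cos φ₀ / cos φ; at 68.1°, h = 1.000, k = 1.769, so h·k = 1.769.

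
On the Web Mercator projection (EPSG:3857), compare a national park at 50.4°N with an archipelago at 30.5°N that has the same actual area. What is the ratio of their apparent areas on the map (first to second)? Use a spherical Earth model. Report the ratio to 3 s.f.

1.83

Mercator is conformal with k = sec φ, so areal scale = k² = sec²φ.
At 50.4°: sec²(50.4°) = 1/0.6374² = 2.461.
At 30.5°: sec²(30.5°) = 1/0.8616² = 1.347.
Ratio = 2.461/1.347 = cos²(30.5°)/cos²(50.4°) ≈ 1.83.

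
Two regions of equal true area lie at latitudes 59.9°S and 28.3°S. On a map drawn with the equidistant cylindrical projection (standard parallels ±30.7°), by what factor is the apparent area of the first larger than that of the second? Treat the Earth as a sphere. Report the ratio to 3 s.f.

1.76

The equidistant cylindrical projection with φ₀ = 30.7° has h = 1 (meridians true) and k = cos φ₀ / cos φ along parallels.
Areal scale at 59.9°: h·k = 1.000 × 1.715 = 1.715.
Areal scale at 28.3°: h·k = 1.000 × 0.9766 = 0.9766.
Ratio = 1.715/0.9766 ≈ 1.76.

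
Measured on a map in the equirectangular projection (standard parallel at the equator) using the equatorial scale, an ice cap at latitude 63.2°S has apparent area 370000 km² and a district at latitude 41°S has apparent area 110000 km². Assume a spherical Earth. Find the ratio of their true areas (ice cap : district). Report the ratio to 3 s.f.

Plate carrée has h = 1 and k = sec φ, giving areal scale sec φ; true area = (apparent area) · cos φ.
True area of ice cap: 370000 × cos(63.2°) = 370000 × 0.4509 = 166800 km².
True area of district: 110000 × cos(41°) = 110000 × 0.7547 = 83020 km².
Ratio = 166800 / 83020 ≈ 2.01.

2.01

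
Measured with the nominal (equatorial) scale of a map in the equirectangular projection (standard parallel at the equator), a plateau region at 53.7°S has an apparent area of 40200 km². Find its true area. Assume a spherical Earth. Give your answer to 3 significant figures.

Plate carrée maps x = Rλ, y = Rφ. The meridian scale is h = 1 and the parallel scale is k = 1/cos φ = sec φ.
Areal scale = h·k = 1 × sec φ; at 53.7°, h = 1.000, k = 1.689, so h·k = 1.689.
True area = apparent / (areal scale) = 40200 / 1.689 ≈ 23800 km².

23800 km²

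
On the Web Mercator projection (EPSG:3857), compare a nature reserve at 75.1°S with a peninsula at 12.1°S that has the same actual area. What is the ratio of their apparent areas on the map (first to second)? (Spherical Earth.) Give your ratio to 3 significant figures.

14.5

Mercator is conformal with k = sec φ, so areal scale = k² = sec²φ.
At 75.1°: sec²(75.1°) = 1/0.2571² = 15.12.
At 12.1°: sec²(12.1°) = 1/0.9778² = 1.046.
Ratio = 15.12/1.046 = cos²(12.1°)/cos²(75.1°) ≈ 14.5.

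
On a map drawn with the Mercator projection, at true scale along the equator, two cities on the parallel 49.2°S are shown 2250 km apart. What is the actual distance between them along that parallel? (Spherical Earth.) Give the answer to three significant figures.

For Mercator, h = k = sec φ (a conformal cylindrical projection has a single point scale, 1/cos φ).
Along the parallel at 49.2°, map distances are exaggerated by k = sec 49.2° = 1.530.
True distance = 2250 / 1.530 = 2250 × cos 49.2° ≈ 1470 km.

1470 km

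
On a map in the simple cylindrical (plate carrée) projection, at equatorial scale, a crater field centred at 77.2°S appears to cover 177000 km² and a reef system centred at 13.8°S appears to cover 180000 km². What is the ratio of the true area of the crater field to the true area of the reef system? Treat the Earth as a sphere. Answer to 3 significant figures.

Plate carrée has h = 1 and k = sec φ, giving areal scale sec φ; true area = (apparent area) · cos φ.
True area of crater field: 177000 × cos(77.2°) = 177000 × 0.2215 = 39210 km².
True area of reef system: 180000 × cos(13.8°) = 180000 × 0.9711 = 174800 km².
Ratio = 39210 / 174800 ≈ 0.224.

0.224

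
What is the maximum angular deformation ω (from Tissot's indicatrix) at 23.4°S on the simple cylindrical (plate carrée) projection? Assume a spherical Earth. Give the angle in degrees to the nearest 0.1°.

Plate carrée maps x = Rλ, y = Rφ. The meridian scale is h = 1 and the parallel scale is k = 1/cos φ = sec φ.
At 23.4°: h = 1.000, k = 1.090; principal scales a = 1.090, b = 1.000.
sin(ω/2) = (a − b)/(a + b) = 0.08962/2.090 = 0.04289, so ω = 2 arcsin(0.04289) ≈ 4.9°.

4.9°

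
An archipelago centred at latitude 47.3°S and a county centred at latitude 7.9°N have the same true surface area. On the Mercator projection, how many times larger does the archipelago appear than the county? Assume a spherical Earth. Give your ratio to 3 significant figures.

Mercator areal scale is sec²φ.
At 47.3°: sec²(47.3°) = 1/0.6782² = 2.174.
At 7.9°: sec²(7.9°) = 1/0.9905² = 1.019.
Ratio = 2.174/1.019 = cos²(7.9°)/cos²(47.3°) ≈ 2.13.

2.13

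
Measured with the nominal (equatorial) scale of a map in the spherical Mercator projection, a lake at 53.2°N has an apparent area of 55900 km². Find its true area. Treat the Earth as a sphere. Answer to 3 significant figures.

20100 km²

Mercator is conformal, so the point scale is isotropic: h = k = sec φ = 1/cos φ.
Areal scale = k² = sec²φ = 1/cos²(53.2°) = 1/0.5990² = 2.787.
True area = apparent / (areal scale) = 55900 / 2.787 ≈ 20100 km².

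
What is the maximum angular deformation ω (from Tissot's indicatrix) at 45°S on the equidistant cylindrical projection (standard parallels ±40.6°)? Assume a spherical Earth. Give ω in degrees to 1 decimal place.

In the equirectangular projection with standard parallel φ₀ = 40.6° (x = Rλ cos φ₀, y = Rφ), meridians are true-scale (h = 1) and the parallel scale is k = cos φ₀ / cos φ.
At 45°: h = 1.000, k = 1.074; principal scales a = 1.074, b = 1.000.
sin(ω/2) = (a − b)/(a + b) = 0.07377/2.074 = 0.03557, so ω = 2 arcsin(0.03557) ≈ 4.1°.

4.1°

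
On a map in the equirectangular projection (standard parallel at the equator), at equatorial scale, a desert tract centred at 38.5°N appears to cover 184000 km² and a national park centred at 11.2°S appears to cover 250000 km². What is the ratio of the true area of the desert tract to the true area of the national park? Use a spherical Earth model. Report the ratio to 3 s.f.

0.587

Plate carrée has h = 1 and k = sec φ, giving areal scale sec φ; true area = (apparent area) · cos φ.
True area of desert tract: 184000 × cos(38.5°) = 184000 × 0.7826 = 144000 km².
True area of national park: 250000 × cos(11.2°) = 250000 × 0.9810 = 245200 km².
Ratio = 144000 / 245200 ≈ 0.587.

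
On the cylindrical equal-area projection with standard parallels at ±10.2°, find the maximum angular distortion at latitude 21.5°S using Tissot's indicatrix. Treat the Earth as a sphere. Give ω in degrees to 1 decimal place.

Cylindrical equal-area (φ₀ = 10.2°): h = cos φ / cos 10.2° along meridians, k = cos 10.2° / cos φ along parallels; h·k = 1.
At 21.5°: h = 0.9454, k = 1.058; principal scales a = 1.058, b = 0.9454.
sin(ω/2) = (a − b)/(a + b) = 0.1124/2.003 = 0.05613, so ω = 2 arcsin(0.05613) ≈ 6.4°.

6.4°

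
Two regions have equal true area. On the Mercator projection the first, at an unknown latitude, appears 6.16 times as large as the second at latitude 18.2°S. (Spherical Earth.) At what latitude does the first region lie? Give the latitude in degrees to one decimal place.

For equal true areas on Mercator, apparent areas scale as sec²φ, so the ratio is cos²φ₂ / cos²φ₁.
cos²φ₂ / cos²φ₁ = 6.16  ⇒  cos φ₁ = cos 18.2° / √6.16 = 0.9500/2.482 = 0.3828.
φ₁ = arccos(0.3828) ≈ 67.5°.

67.5°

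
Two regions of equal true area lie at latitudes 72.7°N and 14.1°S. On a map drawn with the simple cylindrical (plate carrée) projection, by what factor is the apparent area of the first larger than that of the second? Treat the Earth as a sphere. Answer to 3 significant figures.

Plate carrée maps x = Rλ, y = Rφ. The meridian scale is h = 1 and the parallel scale is k = 1/cos φ = sec φ.
Areal scale at 72.7°: h·k = 1.000 × 3.363 = 3.363.
Areal scale at 14.1°: h·k = 1.000 × 1.031 = 1.031.
Ratio = 3.363/1.031 ≈ 3.26.

3.26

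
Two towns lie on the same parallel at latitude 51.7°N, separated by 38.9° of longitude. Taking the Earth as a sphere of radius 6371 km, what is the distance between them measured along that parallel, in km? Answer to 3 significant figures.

Arc length along a parallel = R cos φ · Δλ (with Δλ in radians).
= 6371 × cos 51.7° × (38.9° × π/180) = 6371 × 0.6198 × 0.6789 ≈ 2680 km.

2680 km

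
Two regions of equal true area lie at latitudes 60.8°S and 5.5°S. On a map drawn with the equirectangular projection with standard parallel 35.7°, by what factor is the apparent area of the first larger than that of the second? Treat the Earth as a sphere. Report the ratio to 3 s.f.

2.04

The equidistant cylindrical projection with φ₀ = 35.7° has h = 1 (meridians true) and k = cos φ₀ / cos φ along parallels.
Areal scale at 60.8°: h·k = 1.000 × 1.665 = 1.665.
Areal scale at 5.5°: h·k = 1.000 × 0.8158 = 0.8158.
Ratio = 1.665/0.8158 ≈ 2.04.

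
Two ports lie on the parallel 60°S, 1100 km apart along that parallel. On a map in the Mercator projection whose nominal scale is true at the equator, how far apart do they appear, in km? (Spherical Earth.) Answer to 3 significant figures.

2200 km

For Mercator, h = k = sec φ (a conformal cylindrical projection has a single point scale, 1/cos φ).
Along the parallel, k = sec 60° = 1/0.5000 = 2.000.
Map distance = 1100 × 2.000 ≈ 2200 km.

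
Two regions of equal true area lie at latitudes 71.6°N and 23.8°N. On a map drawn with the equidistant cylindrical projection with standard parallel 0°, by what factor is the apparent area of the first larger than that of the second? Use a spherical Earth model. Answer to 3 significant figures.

2.90

Plate carrée maps x = Rλ, y = Rφ. The meridian scale is h = 1 and the parallel scale is k = 1/cos φ = sec φ.
Areal scale at 71.6°: h·k = 1.000 × 3.168 = 3.168.
Areal scale at 23.8°: h·k = 1.000 × 1.093 = 1.093.
Ratio = 3.168/1.093 ≈ 2.90.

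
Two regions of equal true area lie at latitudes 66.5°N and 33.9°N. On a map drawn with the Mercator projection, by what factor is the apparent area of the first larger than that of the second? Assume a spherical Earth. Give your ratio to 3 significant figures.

4.33

Mercator areal scale is sec²φ.
At 66.5°: sec²(66.5°) = 1/0.3987² = 6.289.
At 33.9°: sec²(33.9°) = 1/0.8300² = 1.452.
Ratio = 6.289/1.452 = cos²(33.9°)/cos²(66.5°) ≈ 4.33.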